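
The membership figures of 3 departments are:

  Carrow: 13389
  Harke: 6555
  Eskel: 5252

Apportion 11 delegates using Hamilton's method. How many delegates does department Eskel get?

Standard divisor: 25196 ÷ 11 ≈ 2290.545.
Standard quotas: Carrow 5.8453, Harke 2.8618, Eskel 2.2929.
Lower quotas: Carrow 5, Harke 2, Eskel 2 (sum 9, leaving 2 seats).
Remainders in descending order: Harke 0.8618, Carrow 0.8453, Eskel 0.2929.
Largest remainders: Harke, Carrow receive the extra seats.
Eskel receives 2.

2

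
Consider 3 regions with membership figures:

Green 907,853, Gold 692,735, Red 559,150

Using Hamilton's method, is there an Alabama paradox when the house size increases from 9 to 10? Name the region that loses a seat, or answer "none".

none

At 9 seats: Green 4, Gold 3, Red 2.
At 10 seats: Green 4, Gold 3, Red 3.
No region's allocation decreased.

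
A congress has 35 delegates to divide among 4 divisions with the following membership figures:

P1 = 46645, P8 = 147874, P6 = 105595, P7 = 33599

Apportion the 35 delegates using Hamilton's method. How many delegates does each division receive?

Standard divisor: 333713 ÷ 35 ≈ 9534.657.
Standard quotas: P1 4.8922, P8 15.5091, P6 11.0749, P7 3.5239.
Lower quotas: P1 4, P8 15, P6 11, P7 3 (sum 33, leaving 2 seats).
Remainders in descending order: P1 0.8922, P7 0.5239, P8 0.5091, P6 0.0749.
The surplus seats go to P1, P7.

P1=5; P8=15; P6=11; P7=4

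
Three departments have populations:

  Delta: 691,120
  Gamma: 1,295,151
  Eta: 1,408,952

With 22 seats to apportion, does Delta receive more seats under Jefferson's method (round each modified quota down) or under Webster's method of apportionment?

Webster

Jefferson: Delta 4, Gamma 9, Eta 9.
Webster: Delta 5, Gamma 8, Eta 9.
Delta gets 4 under Jefferson and 5 under Webster.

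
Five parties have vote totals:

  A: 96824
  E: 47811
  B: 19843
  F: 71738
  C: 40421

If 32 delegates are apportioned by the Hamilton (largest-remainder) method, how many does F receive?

8

Standard divisor: 276637 ÷ 32 ≈ 8644.906.
Standard quotas: A 11.2001, E 5.5305, B 2.2953, F 8.2983, C 4.6757.
Lower quotas: A 11, E 5, B 2, F 8, C 4 (sum 30, leaving 2 seats).
Remainders in descending order: C 0.6757, E 0.5305, F 0.2983, B 0.2953, A 0.2001.
Largest remainders: C, E receive the extra seats.
F receives 8.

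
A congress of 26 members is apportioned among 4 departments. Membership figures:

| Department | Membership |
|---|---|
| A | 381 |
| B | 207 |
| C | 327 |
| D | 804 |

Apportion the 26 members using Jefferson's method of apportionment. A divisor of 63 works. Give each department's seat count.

A: 6, B: 3, C: 5, D: 12

With modified divisor 63: modified quotas A 6.048, B 3.286, C 5.190, D 12.762.
Rounding down: A 6, B 3, C 5, D 12 (total 26).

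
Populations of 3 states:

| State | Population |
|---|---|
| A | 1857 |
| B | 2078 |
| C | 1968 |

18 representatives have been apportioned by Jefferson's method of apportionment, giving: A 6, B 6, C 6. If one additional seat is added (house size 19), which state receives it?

Priority for the next seat is population ÷ (current seats + 1).
Priorities: A 265.286, B 296.857, C 281.143.
Highest priority: B.

B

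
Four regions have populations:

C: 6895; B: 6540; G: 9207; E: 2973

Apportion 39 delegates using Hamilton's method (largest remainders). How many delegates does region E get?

5

Standard divisor: 25615 ÷ 39 ≈ 656.795.
Standard quotas: C 10.4980, B 9.9574, G 14.0181, E 4.5265.
Lower quotas: C 10, B 9, G 14, E 4 (sum 37, leaving 2 seats).
Remainders in descending order: B 0.9574, E 0.5265, C 0.4980, G 0.0181.
Largest remainders: B, E receive the extra seats.
E receives 5.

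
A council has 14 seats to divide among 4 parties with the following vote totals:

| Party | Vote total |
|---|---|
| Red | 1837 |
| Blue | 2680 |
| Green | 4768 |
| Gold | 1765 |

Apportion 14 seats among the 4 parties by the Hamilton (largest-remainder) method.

Total 11050; standard divisor 11050/14 ≈ 789.286.
Standard quotas: Red 2.327, Blue 3.395, Green 6.041, Gold 2.236.
Lower quotas: Red 2, Blue 3, Green 6, Gold 2 (sum 13, leaving 1 seat).
Remainders in descending order: Blue 0.395, Red 0.327, Gold 0.236, Green 0.041.
The surplus seat goes to Blue.

Red=2, Blue=4, Green=6, Gold=2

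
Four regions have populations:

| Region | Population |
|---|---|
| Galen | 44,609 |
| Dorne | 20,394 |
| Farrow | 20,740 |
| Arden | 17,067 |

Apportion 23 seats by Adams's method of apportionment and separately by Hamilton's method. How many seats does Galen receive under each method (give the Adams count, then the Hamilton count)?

9 and 10

Adams: Galen 9, Dorne 5, Farrow 5, Arden 4.
Hamilton: Galen 10, Dorne 4, Farrow 5, Arden 4.
Galen gets 9 under Adams and 10 under Hamilton.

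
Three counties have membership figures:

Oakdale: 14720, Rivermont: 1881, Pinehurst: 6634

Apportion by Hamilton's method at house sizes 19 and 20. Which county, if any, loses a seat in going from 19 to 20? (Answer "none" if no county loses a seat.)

Rivermont

At 19 seats: Oakdale 12, Rivermont 2, Pinehurst 5.
At 20 seats: Oakdale 13, Rivermont 1, Pinehurst 6.
Rivermont drops from 2 to 1.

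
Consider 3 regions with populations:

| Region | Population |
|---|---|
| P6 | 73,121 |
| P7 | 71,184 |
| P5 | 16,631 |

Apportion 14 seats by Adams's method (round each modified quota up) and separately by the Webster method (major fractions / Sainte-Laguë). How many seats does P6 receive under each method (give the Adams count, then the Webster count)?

6 and 7

Adams: P6 6, P7 6, P5 2.
Webster: P6 7, P7 6, P5 1.
P6 gets 6 under Adams and 7 under Webster.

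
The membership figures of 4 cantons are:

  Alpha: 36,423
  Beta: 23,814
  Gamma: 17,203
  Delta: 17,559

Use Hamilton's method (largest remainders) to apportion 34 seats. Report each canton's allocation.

Standard divisor: 94999 ÷ 34 ≈ 2794.088.
Standard quotas: Alpha 13.0357, Beta 8.5230, Gamma 6.1569, Delta 6.2843.
Lower quotas: Alpha 13, Beta 8, Gamma 6, Delta 6 (sum 33, leaving 1 seat).
Remainders in descending order: Beta 0.5230, Delta 0.2843, Gamma 0.1569, Alpha 0.0357.
The surplus seat goes to Beta.

Alpha 13, Beta 9, Gamma 6, Delta 6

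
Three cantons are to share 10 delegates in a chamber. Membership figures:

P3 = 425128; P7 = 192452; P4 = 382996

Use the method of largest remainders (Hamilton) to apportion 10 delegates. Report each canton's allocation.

P3 4; P7 2; P4 4

The standard divisor is 1000576/10 ≈ 100057.6.
Standard quotas: P3 4.2488, P7 1.9234, P4 3.8278.
Lower quotas: P3 4, P7 1, P4 3 (sum 8, leaving 2 seats).
Remainders in descending order: P7 0.9234, P4 0.8278, P3 0.2488.
The surplus seats go to P7, P4.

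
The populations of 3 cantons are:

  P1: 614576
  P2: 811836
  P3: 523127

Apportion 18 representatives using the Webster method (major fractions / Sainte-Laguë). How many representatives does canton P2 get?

Standard divisor 1949539/18 ≈ 108307.722; standard quotas: P1 5.674, P2 7.496, P3 4.830.
Rounding to the nearest integer gives P1 6, P2 7, P3 5 — total 18, matching the house size, so no adjustment is needed.
P2 receives 7.

7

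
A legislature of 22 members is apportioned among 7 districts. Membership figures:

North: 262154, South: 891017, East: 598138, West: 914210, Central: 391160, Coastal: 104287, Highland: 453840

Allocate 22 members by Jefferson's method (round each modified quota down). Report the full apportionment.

Standard divisor 3614806/22 ≈ 164309.364; standard quotas: North 1.595, South 5.423, East 3.640, West 5.564, Central 2.381, Coastal 0.635, Highland 2.762.
Rounding down gives 1, 5, 3, 5, 2, 0, 2 = 18 seats, so the divisor must be adjusted.
With modified divisor 139800: modified quotas North 1.875, South 6.374, East 4.279, West 6.539, Central 2.798, Coastal 0.746, Highland 3.246.
Rounding down: North 1, South 6, East 4, West 6, Central 2, Coastal 0, Highland 3 (total 22).

North 1; South 6; East 4; West 6; Central 2; Coastal 0; Highland 3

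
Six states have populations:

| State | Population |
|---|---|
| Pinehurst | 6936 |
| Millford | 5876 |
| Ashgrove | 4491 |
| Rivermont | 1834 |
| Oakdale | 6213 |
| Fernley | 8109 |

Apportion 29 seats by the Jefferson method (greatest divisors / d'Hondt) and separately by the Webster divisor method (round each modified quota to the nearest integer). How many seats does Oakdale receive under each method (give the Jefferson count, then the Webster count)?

6 and 5

Jefferson: Pinehurst 6, Millford 5, Ashgrove 4, Rivermont 1, Oakdale 6, Fernley 7.
Webster: Pinehurst 6, Millford 5, Ashgrove 4, Rivermont 2, Oakdale 5, Fernley 7.
Oakdale gets 6 under Jefferson and 5 under Webster.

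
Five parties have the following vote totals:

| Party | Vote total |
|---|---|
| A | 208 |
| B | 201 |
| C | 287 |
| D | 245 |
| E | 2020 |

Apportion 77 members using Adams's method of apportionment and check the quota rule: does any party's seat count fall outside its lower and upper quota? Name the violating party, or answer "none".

E

Standard quotas: A 5.409, B 5.227, C 7.463, D 6.371, E 52.530.
Adams allocation: A 6, B 5, C 8, D 7, E 51.
E has quota 52.530 (lower 52, upper 53) but receives 51 — outside the quota interval.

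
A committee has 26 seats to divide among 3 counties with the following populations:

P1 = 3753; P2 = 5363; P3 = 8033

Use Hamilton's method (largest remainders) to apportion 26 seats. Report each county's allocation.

P1 6; P2 8; P3 12

The standard divisor is 17149/26 ≈ 659.577.
Standard quotas: P1 5.6900, P2 8.1310, P3 12.1790.
Lower quotas: P1 5, P2 8, P3 12 (sum 25, leaving 1 seat).
Remainders in descending order: P1 0.6900, P3 0.1790, P2 0.1310.
Largest remainder: P1 receives the extra seat.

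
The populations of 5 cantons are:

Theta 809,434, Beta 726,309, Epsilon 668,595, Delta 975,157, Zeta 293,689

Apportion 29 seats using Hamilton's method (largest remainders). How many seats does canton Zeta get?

Standard divisor: 3473184 ÷ 29 ≈ 119764.966.
Standard quotas: Theta 6.7585, Beta 6.0645, Epsilon 5.5826, Delta 8.1423, Zeta 2.4522.
Lower quotas: Theta 6, Beta 6, Epsilon 5, Delta 8, Zeta 2 (sum 27, leaving 2 seats).
Remainders in descending order: Theta 0.7585, Epsilon 0.5826, Zeta 0.4522, Delta 0.1423, Beta 0.0645.
The surplus seats go to Theta, Epsilon.
Zeta receives 2.

2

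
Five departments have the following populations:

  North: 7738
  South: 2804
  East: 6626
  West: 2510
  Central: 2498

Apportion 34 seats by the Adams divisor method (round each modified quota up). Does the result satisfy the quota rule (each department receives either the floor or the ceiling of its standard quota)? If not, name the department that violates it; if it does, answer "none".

none

Standard quotas: North 11.864, South 4.299, East 10.159, West 3.848, Central 3.830.
Adams allocation: North 12, South 4, East 10, West 4, Central 4.
Every allocation lies between the lower and upper quota.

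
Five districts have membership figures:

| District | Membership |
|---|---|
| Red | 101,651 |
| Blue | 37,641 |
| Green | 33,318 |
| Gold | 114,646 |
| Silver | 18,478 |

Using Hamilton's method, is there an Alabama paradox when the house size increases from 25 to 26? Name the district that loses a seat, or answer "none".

Silver

At 25 seats: Red 8, Blue 3, Green 3, Gold 9, Silver 2.
At 26 seats: Red 9, Blue 3, Green 3, Gold 10, Silver 1.
Silver drops from 2 to 1.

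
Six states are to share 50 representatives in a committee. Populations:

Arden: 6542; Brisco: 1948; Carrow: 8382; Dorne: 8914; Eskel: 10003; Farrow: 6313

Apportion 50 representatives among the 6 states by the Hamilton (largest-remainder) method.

Arden 8; Brisco 2; Carrow 10; Dorne 11; Eskel 12; Farrow 7

The standard divisor is 42102/50 ≈ 842.04.
Standard quotas: Arden 7.7692, Brisco 2.3134, Carrow 9.9544, Dorne 10.5862, Eskel 11.8795, Farrow 7.4973.
Lower quotas: Arden 7, Brisco 2, Carrow 9, Dorne 10, Eskel 11, Farrow 7 (sum 46, leaving 4 seats).
Remainders in descending order: Carrow 0.9544, Eskel 0.8795, Arden 0.7692, Dorne 0.5862, Farrow 0.4973, Brisco 0.3134.
The surplus seats go to Carrow, Eskel, Arden, Dorne.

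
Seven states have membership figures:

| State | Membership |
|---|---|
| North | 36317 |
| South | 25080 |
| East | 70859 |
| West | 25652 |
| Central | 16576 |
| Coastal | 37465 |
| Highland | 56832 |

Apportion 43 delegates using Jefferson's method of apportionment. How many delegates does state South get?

4

Standard divisor 268781/43 ≈ 6250.721; standard quotas: North 5.810, South 4.012, East 11.336, West 4.104, Central 2.652, Coastal 5.994, Highland 9.092.
Rounding down gives 5, 4, 11, 4, 2, 5, 9 = 40 seats, so the divisor must be adjusted.
With modified divisor 5800: modified quotas North 6.262, South 4.324, East 12.217, West 4.423, Central 2.858, Coastal 6.459, Highland 9.799.
Rounding down: North 6, South 4, East 12, West 4, Central 2, Coastal 6, Highland 9 (total 43).
South receives 4.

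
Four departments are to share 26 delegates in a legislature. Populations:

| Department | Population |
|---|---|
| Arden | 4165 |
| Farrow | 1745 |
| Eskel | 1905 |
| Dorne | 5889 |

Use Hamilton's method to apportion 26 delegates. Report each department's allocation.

The standard divisor is 13704/26 ≈ 527.077.
Standard quotas: Arden 7.9021, Farrow 3.3107, Eskel 3.6143, Dorne 11.1729.
Lower quotas: Arden 7, Farrow 3, Eskel 3, Dorne 11 (sum 24, leaving 2 seats).
Remainders in descending order: Arden 0.9021, Eskel 0.6143, Farrow 0.3107, Dorne 0.1729.
Largest remainders: Arden, Eskel receive the extra seats.

Arden 8, Farrow 3, Eskel 4, Dorne 11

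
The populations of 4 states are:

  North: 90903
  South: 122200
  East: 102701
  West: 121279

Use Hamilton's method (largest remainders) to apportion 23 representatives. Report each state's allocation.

North: 5; South: 7; East: 5; West: 6

The standard divisor is 437083/23 ≈ 19003.609.
Standard quotas: North 4.7835, South 6.4304, East 5.4043, West 6.3819.
Lower quotas: North 4, South 6, East 5, West 6 (sum 21, leaving 2 seats).
Remainders in descending order: North 0.7835, South 0.4304, East 0.4043, West 0.3819.
Largest remainders: North, South receive the extra seats.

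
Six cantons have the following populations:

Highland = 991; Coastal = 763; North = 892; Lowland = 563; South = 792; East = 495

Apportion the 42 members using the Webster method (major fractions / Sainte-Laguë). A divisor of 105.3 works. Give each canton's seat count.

Highland 9; Coastal 7; North 8; Lowland 5; South 8; East 5

With modified divisor 105.3: modified quotas Highland 9.411, Coastal 7.246, North 8.471, Lowland 5.347, South 7.521, East 4.701.
Rounding to the nearest integer: Highland 9, Coastal 7, North 8, Lowland 5, South 8, East 5 (total 42).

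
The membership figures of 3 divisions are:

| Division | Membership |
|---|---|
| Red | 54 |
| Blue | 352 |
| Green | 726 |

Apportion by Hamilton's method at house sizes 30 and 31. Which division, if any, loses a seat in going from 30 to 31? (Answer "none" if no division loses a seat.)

Red

At 30 seats: Red 2, Blue 9, Green 19.
At 31 seats: Red 1, Blue 10, Green 20.
Red drops from 2 to 1.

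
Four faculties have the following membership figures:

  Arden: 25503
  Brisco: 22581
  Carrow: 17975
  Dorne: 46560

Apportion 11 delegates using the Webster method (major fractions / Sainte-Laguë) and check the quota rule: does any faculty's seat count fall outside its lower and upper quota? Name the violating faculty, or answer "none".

none

Standard quotas: Arden 2.491, Brisco 2.206, Carrow 1.756, Dorne 4.548.
Webster allocation: Arden 2, Brisco 2, Carrow 2, Dorne 5.
Every allocation lies between the lower and upper quota.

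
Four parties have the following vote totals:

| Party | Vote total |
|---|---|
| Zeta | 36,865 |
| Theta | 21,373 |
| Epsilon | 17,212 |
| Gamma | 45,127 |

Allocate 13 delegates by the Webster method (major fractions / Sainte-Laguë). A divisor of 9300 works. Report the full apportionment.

With modified divisor 9300: modified quotas Zeta 3.964, Theta 2.298, Epsilon 1.851, Gamma 4.852.
Rounding to the nearest integer: Zeta 4, Theta 2, Epsilon 2, Gamma 5 (total 13).

Zeta 4, Theta 2, Epsilon 2, Gamma 5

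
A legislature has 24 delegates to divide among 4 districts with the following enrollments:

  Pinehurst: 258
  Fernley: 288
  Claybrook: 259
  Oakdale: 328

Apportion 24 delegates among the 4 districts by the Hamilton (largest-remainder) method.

Pinehurst=5; Fernley=6; Claybrook=6; Oakdale=7

The standard divisor is 1133/24 ≈ 47.208.
Standard quotas: Pinehurst 5.465, Fernley 6.101, Claybrook 5.486, Oakdale 6.948.
Lower quotas: Pinehurst 5, Fernley 6, Claybrook 5, Oakdale 6 (sum 22, leaving 2 seats).
Remainders in descending order: Oakdale 0.948, Claybrook 0.486, Pinehurst 0.465, Fernley 0.101.
The surplus seats go to Oakdale, Claybrook.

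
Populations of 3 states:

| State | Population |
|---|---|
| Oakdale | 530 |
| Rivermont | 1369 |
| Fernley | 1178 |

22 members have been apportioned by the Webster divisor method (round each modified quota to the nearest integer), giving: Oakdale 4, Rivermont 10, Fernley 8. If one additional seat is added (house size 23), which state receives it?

Fernley

Priority for the next seat is population ÷ (current seats + 0.5).
Priorities: Oakdale 117.778, Rivermont 130.381, Fernley 138.588.
Highest priority: Fernley.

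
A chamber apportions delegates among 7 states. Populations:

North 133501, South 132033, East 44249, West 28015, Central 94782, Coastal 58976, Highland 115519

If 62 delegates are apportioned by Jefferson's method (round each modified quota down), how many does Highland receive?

12

Standard divisor 607075/62 ≈ 9791.532; standard quotas: North 13.634, South 13.484, East 4.519, West 2.861, Central 9.680, Coastal 6.023, Highland 11.798.
Rounding down gives 13, 13, 4, 2, 9, 6, 11 = 58 seats, so the divisor must be adjusted.
With modified divisor 9403.15: modified quotas North 14.197, South 14.041, East 4.706, West 2.979, Central 10.080, Coastal 6.272, Highland 12.285.
Rounding down: North 14, South 14, East 4, West 2, Central 10, Coastal 6, Highland 12 (total 62).
Highland receives 12.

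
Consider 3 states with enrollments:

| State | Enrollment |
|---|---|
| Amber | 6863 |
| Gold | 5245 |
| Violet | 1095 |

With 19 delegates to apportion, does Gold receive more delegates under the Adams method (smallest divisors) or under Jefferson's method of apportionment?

Jefferson

Adams: Amber 10, Gold 7, Violet 2.
Jefferson: Amber 10, Gold 8, Violet 1.
Gold gets 7 under Adams and 8 under Jefferson.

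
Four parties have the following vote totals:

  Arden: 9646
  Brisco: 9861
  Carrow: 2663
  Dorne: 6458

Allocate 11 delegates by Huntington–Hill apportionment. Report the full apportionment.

With divisor 2711: modified quotas Arden 3.558, Brisco 3.637, Carrow 0.982, Dorne 2.382.
Geometric-mean thresholds: Arden √(3·4)=3.464, Brisco √(3·4)=3.464, Carrow (min 1), Dorne √(2·3)=2.449.
Each quota rounded against its threshold gives Arden 4, Brisco 4, Carrow 1, Dorne 2 (total 11).

Arden 4, Brisco 4, Carrow 1, Dorne 2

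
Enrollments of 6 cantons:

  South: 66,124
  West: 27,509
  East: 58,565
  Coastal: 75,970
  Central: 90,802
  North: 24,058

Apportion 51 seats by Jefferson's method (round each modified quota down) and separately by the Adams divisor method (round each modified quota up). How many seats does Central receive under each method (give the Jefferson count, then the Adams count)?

Jefferson: South 10, West 4, East 9, Coastal 11, Central 14, North 3.
Adams: South 10, West 4, East 9, Coastal 11, Central 13, North 4.
Central gets 14 under Jefferson and 13 under Adams.

14 and 13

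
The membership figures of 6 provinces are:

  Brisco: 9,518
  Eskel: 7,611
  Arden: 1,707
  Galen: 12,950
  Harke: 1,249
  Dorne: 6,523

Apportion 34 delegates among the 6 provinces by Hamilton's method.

Brisco 8; Eskel 7; Arden 1; Galen 11; Harke 1; Dorne 6

Standard divisor: 39558 ÷ 34 ≈ 1163.471.
Standard quotas: Brisco 8.1807, Eskel 6.5416, Arden 1.4672, Galen 11.1305, Harke 1.0735, Dorne 5.6065.
Lower quotas: Brisco 8, Eskel 6, Arden 1, Galen 11, Harke 1, Dorne 5 (sum 32, leaving 2 seats).
Remainders in descending order: Dorne 0.6065, Eskel 0.5416, Arden 0.4672, Brisco 0.1807, Galen 0.1305, Harke 0.0735.
Largest remainders: Dorne, Eskel receive the extra seats.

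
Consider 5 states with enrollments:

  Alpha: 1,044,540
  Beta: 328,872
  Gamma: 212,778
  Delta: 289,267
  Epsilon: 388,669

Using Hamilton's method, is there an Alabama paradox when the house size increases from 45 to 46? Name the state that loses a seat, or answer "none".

none

At 45 seats: Alpha 21, Beta 6, Gamma 4, Delta 6, Epsilon 8.
At 46 seats: Alpha 21, Beta 7, Gamma 4, Delta 6, Epsilon 8.
No state's allocation decreased.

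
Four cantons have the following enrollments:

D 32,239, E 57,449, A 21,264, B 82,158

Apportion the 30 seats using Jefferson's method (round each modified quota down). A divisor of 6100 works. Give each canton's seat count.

With modified divisor 6100: modified quotas D 5.285, E 9.418, A 3.486, B 13.469.
Rounding down: D 5, E 9, A 3, B 13 (total 30).

D: 5, E: 9, A: 3, B: 13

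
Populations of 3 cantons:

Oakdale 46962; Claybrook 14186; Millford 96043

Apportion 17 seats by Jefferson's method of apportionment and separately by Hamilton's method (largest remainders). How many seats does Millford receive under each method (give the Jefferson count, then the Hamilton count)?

11 and 10

Jefferson: Oakdale 5, Claybrook 1, Millford 11.
Hamilton: Oakdale 5, Claybrook 2, Millford 10.
Millford gets 11 under Jefferson and 10 under Hamilton.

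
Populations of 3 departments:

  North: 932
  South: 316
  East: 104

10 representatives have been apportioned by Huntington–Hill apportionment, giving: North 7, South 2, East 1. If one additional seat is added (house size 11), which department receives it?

Priority for the next seat is population ÷ (√(s·(s+1))).
Priorities: North 124.544, South 129.006, East 73.539.
Highest priority: South.

South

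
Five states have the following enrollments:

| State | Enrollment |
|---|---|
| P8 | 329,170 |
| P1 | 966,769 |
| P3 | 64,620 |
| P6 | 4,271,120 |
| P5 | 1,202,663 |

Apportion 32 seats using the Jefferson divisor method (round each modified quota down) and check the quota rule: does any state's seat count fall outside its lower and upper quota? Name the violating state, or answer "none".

Standard quotas: P8 1.541, P1 4.527, P3 0.303, P6 19.998, P5 5.631.
Jefferson allocation: P8 1, P1 4, P3 0, P6 21, P5 6.
P6 has quota 19.998 (lower 19, upper 20) but receives 21 — outside the quota interval.

P6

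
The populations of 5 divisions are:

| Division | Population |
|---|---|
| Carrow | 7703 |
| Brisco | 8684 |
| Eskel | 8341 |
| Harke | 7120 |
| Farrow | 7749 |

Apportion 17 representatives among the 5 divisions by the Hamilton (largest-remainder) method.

Carrow=3, Brisco=4, Eskel=4, Harke=3, Farrow=3

Standard divisor: 39597 ÷ 17 ≈ 2329.235.
Standard quotas: Carrow 3.3071, Brisco 3.7283, Eskel 3.5810, Harke 3.0568, Farrow 3.3268.
Lower quotas: Carrow 3, Brisco 3, Eskel 3, Harke 3, Farrow 3 (sum 15, leaving 2 seats).
Remainders in descending order: Brisco 0.7283, Eskel 0.5810, Farrow 0.3268, Carrow 0.3071, Harke 0.0568.
Largest remainders: Brisco, Eskel receive the extra seats.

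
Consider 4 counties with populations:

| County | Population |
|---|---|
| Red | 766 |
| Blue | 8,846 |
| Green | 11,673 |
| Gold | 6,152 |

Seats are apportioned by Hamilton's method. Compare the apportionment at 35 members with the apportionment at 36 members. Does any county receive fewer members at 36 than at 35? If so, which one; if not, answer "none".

none

At 35 seats: Red 1, Blue 11, Green 15, Gold 8.
At 36 seats: Red 1, Blue 12, Green 15, Gold 8.
No county's allocation decreased.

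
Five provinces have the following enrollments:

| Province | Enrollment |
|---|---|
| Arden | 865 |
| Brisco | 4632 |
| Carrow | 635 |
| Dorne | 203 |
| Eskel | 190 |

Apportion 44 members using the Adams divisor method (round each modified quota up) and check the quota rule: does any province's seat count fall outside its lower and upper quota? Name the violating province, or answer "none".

Standard quotas: Arden 5.833, Brisco 31.235, Carrow 4.282, Dorne 1.369, Eskel 1.281.
Adams allocation: Arden 6, Brisco 30, Carrow 4, Dorne 2, Eskel 2.
Brisco has quota 31.235 (lower 31, upper 32) but receives 30 — outside the quota interval.

Brisco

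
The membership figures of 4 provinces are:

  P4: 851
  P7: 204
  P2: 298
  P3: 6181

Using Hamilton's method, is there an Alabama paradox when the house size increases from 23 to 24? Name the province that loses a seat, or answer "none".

At 23 seats: P4 2, P7 1, P2 1, P3 19.
At 24 seats: P4 3, P7 0, P2 1, P3 20.
P7 drops from 1 to 0.

P7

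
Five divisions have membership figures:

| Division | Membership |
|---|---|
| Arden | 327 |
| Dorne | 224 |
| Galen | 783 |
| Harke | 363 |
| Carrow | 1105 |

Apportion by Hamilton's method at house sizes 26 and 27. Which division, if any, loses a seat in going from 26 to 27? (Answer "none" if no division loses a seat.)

At 26 seats: Arden 3, Dorne 2, Galen 7, Harke 4, Carrow 10.
At 27 seats: Arden 3, Dorne 2, Galen 8, Harke 3, Carrow 11.
Harke drops from 4 to 3.

Harke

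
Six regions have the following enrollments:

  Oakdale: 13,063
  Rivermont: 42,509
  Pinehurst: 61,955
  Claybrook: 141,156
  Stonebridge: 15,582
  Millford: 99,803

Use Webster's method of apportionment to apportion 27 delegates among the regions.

Standard divisor 374068/27 ≈ 13854.37; standard quotas: Oakdale 0.943, Rivermont 3.068, Pinehurst 4.472, Claybrook 10.189, Stonebridge 1.125, Millford 7.204.
Rounding to the nearest integer gives 1, 3, 4, 10, 1, 7 = 26 seats, so the divisor must be adjusted.
With modified divisor 13600: modified quotas Oakdale 0.961, Rivermont 3.126, Pinehurst 4.556, Claybrook 10.379, Stonebridge 1.146, Millford 7.338.
Rounding to the nearest integer: Oakdale 1, Rivermont 3, Pinehurst 5, Claybrook 10, Stonebridge 1, Millford 7 (total 27).

Oakdale 1, Rivermont 3, Pinehurst 5, Claybrook 10, Stonebridge 1, Millford 7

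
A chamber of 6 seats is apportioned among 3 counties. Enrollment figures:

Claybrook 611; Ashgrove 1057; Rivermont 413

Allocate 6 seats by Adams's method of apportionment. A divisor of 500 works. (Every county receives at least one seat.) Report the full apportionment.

With modified divisor 500: modified quotas Claybrook 1.222, Ashgrove 2.114, Rivermont 0.826.
Rounding up: Claybrook 2, Ashgrove 3, Rivermont 1 (total 6).

Claybrook: 2; Ashgrove: 3; Rivermont: 1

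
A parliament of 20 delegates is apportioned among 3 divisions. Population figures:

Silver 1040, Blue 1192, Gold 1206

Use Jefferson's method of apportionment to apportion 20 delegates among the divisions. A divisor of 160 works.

Silver 6; Blue 7; Gold 7

With modified divisor 160: modified quotas Silver 6.500, Blue 7.450, Gold 7.537.
Rounding down: Silver 6, Blue 7, Gold 7 (total 20).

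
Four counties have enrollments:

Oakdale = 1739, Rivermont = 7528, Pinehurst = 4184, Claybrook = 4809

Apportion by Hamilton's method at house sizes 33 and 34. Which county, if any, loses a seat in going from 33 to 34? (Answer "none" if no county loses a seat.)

none

At 33 seats: Oakdale 3, Rivermont 14, Pinehurst 7, Claybrook 9.
At 34 seats: Oakdale 3, Rivermont 14, Pinehurst 8, Claybrook 9.
No county's allocation decreased.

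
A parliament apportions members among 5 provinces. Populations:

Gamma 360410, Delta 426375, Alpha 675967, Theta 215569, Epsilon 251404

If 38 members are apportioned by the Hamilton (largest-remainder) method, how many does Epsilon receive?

5

Standard divisor: 1929725 ÷ 38 ≈ 50782.237.
Standard quotas: Gamma 7.0972, Delta 8.3961, Alpha 13.3111, Theta 4.2450, Epsilon 4.9506.
Lower quotas: Gamma 7, Delta 8, Alpha 13, Theta 4, Epsilon 4 (sum 36, leaving 2 seats).
Remainders in descending order: Epsilon 0.9506, Delta 0.3961, Alpha 0.3111, Theta 0.2450, Gamma 0.0972.
Largest remainders: Epsilon, Delta receive the extra seats.
Epsilon receives 5.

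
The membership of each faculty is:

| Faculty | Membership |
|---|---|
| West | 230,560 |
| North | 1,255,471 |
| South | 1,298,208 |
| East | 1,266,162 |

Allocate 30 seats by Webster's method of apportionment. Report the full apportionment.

West=2, North=9, South=10, East=9

Standard divisor 4050401/30 ≈ 135013.367; standard quotas: West 1.708, North 9.299, South 9.615, East 9.378.
Rounding to the nearest integer gives West 2, North 9, South 10, East 9 — total 30, matching the house size, so no adjustment is needed.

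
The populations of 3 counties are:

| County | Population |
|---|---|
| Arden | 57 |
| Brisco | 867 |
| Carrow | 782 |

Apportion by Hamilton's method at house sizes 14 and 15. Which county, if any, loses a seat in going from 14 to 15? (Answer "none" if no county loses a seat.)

At 14 seats: Arden 1, Brisco 7, Carrow 6.
At 15 seats: Arden 0, Brisco 8, Carrow 7.
Arden drops from 1 to 0.

Arden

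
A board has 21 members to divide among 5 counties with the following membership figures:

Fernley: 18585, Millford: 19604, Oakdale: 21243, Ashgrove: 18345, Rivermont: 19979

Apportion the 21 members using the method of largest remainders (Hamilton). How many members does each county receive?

Fernley: 4; Millford: 4; Oakdale: 5; Ashgrove: 4; Rivermont: 4

The standard divisor is 97756/21 ≈ 4655.048.
Standard quotas: Fernley 3.9924, Millford 4.2113, Oakdale 4.5634, Ashgrove 3.9409, Rivermont 4.2919.
Lower quotas: Fernley 3, Millford 4, Oakdale 4, Ashgrove 3, Rivermont 4 (sum 18, leaving 3 seats).
Remainders in descending order: Fernley 0.9924, Ashgrove 0.9409, Oakdale 0.5634, Rivermont 0.2919, Millford 0.2113.
The surplus seats go to Fernley, Ashgrove, Oakdale.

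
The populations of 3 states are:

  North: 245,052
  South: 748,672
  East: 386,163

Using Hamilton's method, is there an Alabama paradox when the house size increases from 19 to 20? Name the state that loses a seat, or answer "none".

At 19 seats: North 4, South 10, East 5.
At 20 seats: North 3, South 11, East 6.
North drops from 4 to 3.

North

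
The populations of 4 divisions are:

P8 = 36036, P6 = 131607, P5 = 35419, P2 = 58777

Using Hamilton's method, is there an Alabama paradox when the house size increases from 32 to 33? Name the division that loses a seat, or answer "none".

At 32 seats: P8 5, P6 16, P5 4, P2 7.
At 33 seats: P8 5, P6 17, P5 4, P2 7.
No division's allocation decreased.

none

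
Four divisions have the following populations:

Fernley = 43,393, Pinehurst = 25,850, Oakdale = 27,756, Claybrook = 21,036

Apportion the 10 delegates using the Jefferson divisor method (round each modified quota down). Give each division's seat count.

Fernley 4, Pinehurst 2, Oakdale 2, Claybrook 2

Standard divisor 118035/10 ≈ 11803.5; standard quotas: Fernley 3.676, Pinehurst 2.190, Oakdale 2.352, Claybrook 1.782.
Rounding down gives 3, 2, 2, 1 = 8 seats, so the divisor must be adjusted.
With modified divisor 9900: modified quotas Fernley 4.383, Pinehurst 2.611, Oakdale 2.804, Claybrook 2.125.
Rounding down: Fernley 4, Pinehurst 2, Oakdale 2, Claybrook 2 (total 10).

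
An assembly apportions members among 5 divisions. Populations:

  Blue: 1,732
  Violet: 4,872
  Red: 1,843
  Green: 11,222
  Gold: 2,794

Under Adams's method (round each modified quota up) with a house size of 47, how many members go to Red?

Standard divisor 22463/47 ≈ 477.936; standard quotas: Blue 3.624, Violet 10.194, Red 3.856, Green 23.480, Gold 5.846.
Rounding up gives 4, 11, 4, 24, 6 = 49 seats, so the divisor must be adjusted.
With modified divisor 500: modified quotas Blue 3.464, Violet 9.744, Red 3.686, Green 22.444, Gold 5.588.
Rounding up: Blue 4, Violet 10, Red 4, Green 23, Gold 6 (total 47).
Red receives 4.

4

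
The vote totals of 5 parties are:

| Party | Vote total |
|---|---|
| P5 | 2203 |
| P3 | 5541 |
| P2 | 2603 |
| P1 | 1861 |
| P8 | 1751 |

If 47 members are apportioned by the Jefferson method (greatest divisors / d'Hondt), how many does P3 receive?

Standard divisor 13959/47 ≈ 297; standard quotas: P5 7.418, P3 18.657, P2 8.764, P1 6.266, P8 5.896.
Rounding down gives 7, 18, 8, 6, 5 = 44 seats, so the divisor must be adjusted.
With modified divisor 280: modified quotas P5 7.868, P3 19.789, P2 9.296, P1 6.646, P8 6.254.
Rounding down: P5 7, P3 19, P2 9, P1 6, P8 6 (total 47).
P3 receives 19.

19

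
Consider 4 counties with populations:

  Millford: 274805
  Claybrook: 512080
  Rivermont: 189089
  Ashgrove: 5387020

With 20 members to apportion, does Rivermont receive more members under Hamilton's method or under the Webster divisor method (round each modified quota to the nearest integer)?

Hamilton: Millford 1, Claybrook 2, Rivermont 0, Ashgrove 17.
Webster: Millford 1, Claybrook 2, Rivermont 1, Ashgrove 16.
Rivermont gets 0 under Hamilton and 1 under Webster.

Webster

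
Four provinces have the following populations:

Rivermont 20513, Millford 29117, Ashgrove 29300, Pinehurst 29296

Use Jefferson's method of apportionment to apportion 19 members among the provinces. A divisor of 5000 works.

Rivermont 4, Millford 5, Ashgrove 5, Pinehurst 5

With modified divisor 5000: modified quotas Rivermont 4.103, Millford 5.823, Ashgrove 5.860, Pinehurst 5.859.
Rounding down: Rivermont 4, Millford 5, Ashgrove 5, Pinehurst 5 (total 19).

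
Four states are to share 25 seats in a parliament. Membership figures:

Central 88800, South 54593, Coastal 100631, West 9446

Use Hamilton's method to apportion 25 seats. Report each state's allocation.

Central 9, South 5, Coastal 10, West 1

Standard divisor: 253470 ÷ 25 ≈ 10138.8.
Standard quotas: Central 8.7584, South 5.3846, Coastal 9.9253, West 0.9317.
Lower quotas: Central 8, South 5, Coastal 9, West 0 (sum 22, leaving 3 seats).
Remainders in descending order: West 0.9317, Coastal 0.9253, Central 0.7584, South 0.3846.
The surplus seats go to West, Coastal, Central.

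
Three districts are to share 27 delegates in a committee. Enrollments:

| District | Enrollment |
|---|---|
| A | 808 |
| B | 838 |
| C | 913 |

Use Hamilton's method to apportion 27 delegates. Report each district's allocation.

Standard divisor: 2559 ÷ 27 ≈ 94.778.
Standard quotas: A 8.525, B 8.842, C 9.633.
Lower quotas: A 8, B 8, C 9 (sum 25, leaving 2 seats).
Remainders in descending order: B 0.842, C 0.633, A 0.525.
Largest remainders: B, C receive the extra seats.

A 8; B 9; C 10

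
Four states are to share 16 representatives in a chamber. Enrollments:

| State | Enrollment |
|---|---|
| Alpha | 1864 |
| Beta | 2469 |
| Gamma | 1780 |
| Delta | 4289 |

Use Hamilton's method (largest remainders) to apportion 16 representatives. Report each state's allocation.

Standard divisor: 10402 ÷ 16 ≈ 650.125.
Standard quotas: Alpha 2.867, Beta 3.798, Gamma 2.738, Delta 6.597.
Lower quotas: Alpha 2, Beta 3, Gamma 2, Delta 6 (sum 13, leaving 3 seats).
Remainders in descending order: Alpha 0.867, Beta 0.798, Gamma 0.738, Delta 0.597.
The surplus seats go to Alpha, Beta, Gamma.

Alpha 3; Beta 4; Gamma 3; Delta 6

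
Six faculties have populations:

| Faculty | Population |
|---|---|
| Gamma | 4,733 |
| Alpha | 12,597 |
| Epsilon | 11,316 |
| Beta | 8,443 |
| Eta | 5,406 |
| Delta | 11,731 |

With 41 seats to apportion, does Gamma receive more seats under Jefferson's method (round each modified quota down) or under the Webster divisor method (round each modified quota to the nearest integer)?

Jefferson: Gamma 3, Alpha 10, Epsilon 9, Beta 6, Eta 4, Delta 9.
Webster: Gamma 4, Alpha 9, Epsilon 9, Beta 6, Eta 4, Delta 9.
Gamma gets 3 under Jefferson and 4 under Webster.

Webster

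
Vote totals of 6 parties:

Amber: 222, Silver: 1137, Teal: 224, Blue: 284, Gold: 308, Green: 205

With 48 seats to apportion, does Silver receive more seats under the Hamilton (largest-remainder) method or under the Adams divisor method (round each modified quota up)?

Hamilton: Amber 4, Silver 23, Teal 5, Blue 6, Gold 6, Green 4.
Adams: Amber 5, Silver 22, Teal 5, Blue 6, Gold 6, Green 4.
Silver gets 23 under Hamilton and 22 under Adams.

Hamilton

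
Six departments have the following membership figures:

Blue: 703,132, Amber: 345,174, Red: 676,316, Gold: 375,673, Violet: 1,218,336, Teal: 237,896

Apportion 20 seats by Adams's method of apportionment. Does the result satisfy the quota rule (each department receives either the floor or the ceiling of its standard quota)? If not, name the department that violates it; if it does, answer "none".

Standard quotas: Blue 3.954, Amber 1.941, Red 3.803, Gold 2.113, Violet 6.851, Teal 1.338.
Adams allocation: Blue 4, Amber 2, Red 4, Gold 2, Violet 6, Teal 2.
Every allocation lies between the lower and upper quota.

none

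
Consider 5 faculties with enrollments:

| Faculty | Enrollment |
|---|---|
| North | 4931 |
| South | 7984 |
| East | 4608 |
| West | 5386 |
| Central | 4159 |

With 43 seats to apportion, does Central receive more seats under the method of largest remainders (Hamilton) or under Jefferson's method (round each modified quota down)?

Hamilton: North 8, South 13, East 7, West 8, Central 7.
Jefferson: North 8, South 13, East 7, West 9, Central 6.
Central gets 7 under Hamilton and 6 under Jefferson.

Hamilton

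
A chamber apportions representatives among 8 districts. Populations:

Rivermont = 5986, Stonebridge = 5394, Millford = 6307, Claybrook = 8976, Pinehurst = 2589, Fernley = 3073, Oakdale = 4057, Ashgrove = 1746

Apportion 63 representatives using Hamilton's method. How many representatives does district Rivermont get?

10

Standard divisor: 38128 ÷ 63 ≈ 605.206.
Standard quotas: Rivermont 9.8908, Stonebridge 8.9127, Millford 10.4212, Claybrook 14.8313, Pinehurst 4.2779, Fernley 5.0776, Oakdale 6.7035, Ashgrove 2.8850.
Lower quotas: Rivermont 9, Stonebridge 8, Millford 10, Claybrook 14, Pinehurst 4, Fernley 5, Oakdale 6, Ashgrove 2 (sum 58, leaving 5 seats).
Remainders in descending order: Stonebridge 0.9127, Rivermont 0.8908, Ashgrove 0.8850, Claybrook 0.8313, Oakdale 0.7035, Millford 0.4212, Pinehurst 0.2779, Fernley 0.0776.
The surplus seats go to Stonebridge, Rivermont, Ashgrove, Claybrook, Oakdale.
Rivermont receives 10.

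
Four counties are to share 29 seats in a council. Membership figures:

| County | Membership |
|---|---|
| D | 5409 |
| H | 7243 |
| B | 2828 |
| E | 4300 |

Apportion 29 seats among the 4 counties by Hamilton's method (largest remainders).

Total 19780; standard divisor 19780/29 ≈ 682.069.
Standard quotas: D 7.9303, H 10.6192, B 4.1462, E 6.3043.
Lower quotas: D 7, H 10, B 4, E 6 (sum 27, leaving 2 seats).
Remainders in descending order: D 0.9303, H 0.6192, E 0.3043, B 0.1462.
Largest remainders: D, H receive the extra seats.

D 8; H 11; B 4; E 6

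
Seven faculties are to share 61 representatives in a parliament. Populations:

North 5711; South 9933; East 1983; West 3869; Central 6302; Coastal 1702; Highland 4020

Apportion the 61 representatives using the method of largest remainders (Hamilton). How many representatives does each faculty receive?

North 10; South 18; East 4; West 7; Central 12; Coastal 3; Highland 7

Total 33520; standard divisor 33520/61 ≈ 549.508.
Standard quotas: North 10.3929, South 18.0762, East 3.6087, West 7.0408, Central 11.4684, Coastal 3.0973, Highland 7.3156.
Lower quotas: North 10, South 18, East 3, West 7, Central 11, Coastal 3, Highland 7 (sum 59, leaving 2 seats).
Remainders in descending order: East 0.6087, Central 0.4684, North 0.3929, Highland 0.3156, Coastal 0.0973, South 0.0762, West 0.0408.
The surplus seats go to East, Central.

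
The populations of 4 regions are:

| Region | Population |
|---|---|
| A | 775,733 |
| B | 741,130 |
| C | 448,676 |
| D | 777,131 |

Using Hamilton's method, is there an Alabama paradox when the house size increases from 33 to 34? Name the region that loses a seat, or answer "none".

At 33 seats: A 9, B 9, C 6, D 9.
At 34 seats: A 10, B 9, C 5, D 10.
C drops from 6 to 5.

C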